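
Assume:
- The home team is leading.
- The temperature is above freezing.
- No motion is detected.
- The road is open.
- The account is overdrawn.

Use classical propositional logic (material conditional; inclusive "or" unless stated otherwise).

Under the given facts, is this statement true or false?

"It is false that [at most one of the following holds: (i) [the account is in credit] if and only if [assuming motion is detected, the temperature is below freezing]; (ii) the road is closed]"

The statement is false.

Let U = "the account is overdrawn" (T), R = "motion is detected" (F), Q = "the temperature is below freezing" (F), S = "the road is closed" (F).
Parsed as ~((~U <-> (R -> Q)) nand S)

~U = ~T = F
R -> Q = F -> F = T
~U <-> (R -> Q) = F <-> T = F
(~U <-> (R -> Q)) nand S = F nand F = T
~((~U <-> (R -> Q)) nand S) = ~T = F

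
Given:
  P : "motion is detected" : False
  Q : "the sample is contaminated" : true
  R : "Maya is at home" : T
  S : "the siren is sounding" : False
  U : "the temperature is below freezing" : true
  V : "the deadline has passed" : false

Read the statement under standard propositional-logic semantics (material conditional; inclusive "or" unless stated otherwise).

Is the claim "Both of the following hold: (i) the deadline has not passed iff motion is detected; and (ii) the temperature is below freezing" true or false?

Values: V=False, P=False, U=True.
Parsed as (not V iff P) and U

not V = not False = True
not V iff P = True iff False = False
(not V iff P) and U = False and True = False

False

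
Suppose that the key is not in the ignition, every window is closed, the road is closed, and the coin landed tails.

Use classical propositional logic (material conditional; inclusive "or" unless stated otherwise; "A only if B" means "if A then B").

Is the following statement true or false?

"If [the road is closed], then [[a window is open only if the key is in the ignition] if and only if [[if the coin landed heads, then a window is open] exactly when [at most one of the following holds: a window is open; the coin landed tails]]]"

True

Let R = "the road is closed" (True), Q = "a window is open" (False), P = "the key is in the ignition" (False), S = "the coin landed heads" (False).
In symbols: R -> ((Q -> P) iff ((S -> Q) iff (Q nand not S)))

Q -> P = False -> False = True
S -> Q = False -> False = True
not S = not False = True
Q nand not S = False nand True = True
(S -> Q) iff (Q nand not S) = True iff True = True
(Q -> P) iff ((S -> Q) iff (Q nand not S)) = True iff True = True
R -> ((Q -> P) iff ((S -> Q) iff (Q nand not S))) = True -> True = True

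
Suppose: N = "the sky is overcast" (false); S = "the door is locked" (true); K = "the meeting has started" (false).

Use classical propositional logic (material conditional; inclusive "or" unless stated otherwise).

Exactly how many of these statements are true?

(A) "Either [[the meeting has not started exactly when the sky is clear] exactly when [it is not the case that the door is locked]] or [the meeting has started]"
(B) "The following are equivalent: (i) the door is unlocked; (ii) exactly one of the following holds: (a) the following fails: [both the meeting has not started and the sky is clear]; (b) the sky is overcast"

(A): Formalization: ((¬K ↔ ¬N) ↔ ¬S) ∨ K

¬K = ¬F = T
¬N = ¬F = T
¬K ↔ ¬N = T ↔ T = T
¬S = ¬T = F
(¬K ↔ ¬N) ↔ ¬S = T ↔ F = F
((¬K ↔ ¬N) ↔ ¬S) ∨ K = F ∨ F = F
So (A) is false.

(B): This is ¬S ↔ (¬(¬K ∧ ¬N) ⊕ N).

¬S = ¬T = F
¬K = ¬F = T
¬N = ¬F = T
¬K ∧ ¬N = T ∧ T = T
¬(¬K ∧ ¬N) = ¬T = F
¬(¬K ∧ ¬N) ⊕ N = F ⊕ F = F
¬S ↔ (¬(¬K ∧ ¬N) ⊕ N) = F ↔ F = T
Thus (B) is true.

True statements: 1 ((B)).

1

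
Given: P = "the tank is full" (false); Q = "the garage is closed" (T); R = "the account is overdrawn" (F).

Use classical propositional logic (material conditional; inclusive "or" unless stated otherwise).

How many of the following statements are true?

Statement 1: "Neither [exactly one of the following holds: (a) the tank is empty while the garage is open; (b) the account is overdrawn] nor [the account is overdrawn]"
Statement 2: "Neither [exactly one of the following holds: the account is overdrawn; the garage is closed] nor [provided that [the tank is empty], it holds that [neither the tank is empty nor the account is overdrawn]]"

Statement 1: Parsed as ((not P and not Q) xor R) nor R

not P = not False = True
not Q = not True = False
not P and not Q = True and False = False
(not P and not Q) xor R = False xor False = False
((not P and not Q) xor R) nor R = False nor False = True
Thus Statement 1 is true.

Statement 2: In symbols: (R xor Q) nor (not P -> (not P nor R))

R xor Q = False xor True = True
not P = not False = True
not P = not False = True
not P nor R = True nor False = False
not P -> (not P nor R) = True -> False = False
(R xor Q) nor (not P -> (not P nor R)) = True nor False = False
Thus Statement 2 is false.

Count: 1.

1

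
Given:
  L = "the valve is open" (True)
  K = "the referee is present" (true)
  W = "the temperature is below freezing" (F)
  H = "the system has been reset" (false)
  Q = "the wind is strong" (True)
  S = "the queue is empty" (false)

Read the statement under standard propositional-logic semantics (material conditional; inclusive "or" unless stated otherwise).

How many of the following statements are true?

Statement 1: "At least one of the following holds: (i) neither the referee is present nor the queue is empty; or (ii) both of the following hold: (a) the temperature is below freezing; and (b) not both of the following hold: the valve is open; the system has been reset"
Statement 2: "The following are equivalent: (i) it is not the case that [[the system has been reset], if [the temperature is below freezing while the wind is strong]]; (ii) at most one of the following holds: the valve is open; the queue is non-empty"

1

Statement 1: This is (K nor S) | (W & (L nand H)).

K nor S = T nor F = F
L nand H = T nand F = T
W & (L nand H) = F & T = F
(K nor S) | (W & (L nand H)) = F | F = F
Hence Statement 1 is false.

Statement 2: In symbols: ~((W & Q) -> H) <-> (L nand ~S)

W & Q = F & T = F
(W & Q) -> H = F -> F = T
~((W & Q) -> H) = ~T = F
~S = ~F = T
L nand ~S = T nand T = F
~((W & Q) -> H) <-> (L nand ~S) = F <-> F = T
Thus Statement 2 is true.

1 of the 2 statements is true.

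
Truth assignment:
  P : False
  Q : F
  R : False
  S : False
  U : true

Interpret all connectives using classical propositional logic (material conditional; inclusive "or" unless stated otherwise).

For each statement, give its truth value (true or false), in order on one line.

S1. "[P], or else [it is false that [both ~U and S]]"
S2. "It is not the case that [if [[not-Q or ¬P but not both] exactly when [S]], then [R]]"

S1 True; S2 True

S1: Parsed as P or not (not U and S)

not U = not True = False
not U and S = False and False = False
not (not U and S) = not False = True
P or not (not U and S) = False or True = True
Thus S1 is true.

S2: In symbols: not (((not Q xor not P) iff S) -> R)

not Q = not False = True
not P = not False = True
not Q xor not P = True xor True = False
(not Q xor not P) iff S = False iff False = True
((not Q xor not P) iff S) -> R = True -> False = False
not (((not Q xor not P) iff S) -> R) = not False = True
So S2 is true.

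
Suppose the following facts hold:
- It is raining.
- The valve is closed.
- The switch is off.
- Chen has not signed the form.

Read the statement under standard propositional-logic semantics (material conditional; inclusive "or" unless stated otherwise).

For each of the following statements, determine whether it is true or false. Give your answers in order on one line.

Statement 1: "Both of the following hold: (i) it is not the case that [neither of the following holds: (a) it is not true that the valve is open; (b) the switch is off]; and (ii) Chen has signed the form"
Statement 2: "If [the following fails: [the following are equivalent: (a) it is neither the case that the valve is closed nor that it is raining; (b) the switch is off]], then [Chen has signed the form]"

Let Q = "the valve is open" (False), R = "the switch is on" (False), S = "Chen has signed the form" (False), P = "it is raining" (True).

Statement 1: Parsed as not (not Q nor not R) and S

not Q = not False = True
not R = not False = True
not Q nor not R = True nor True = False
not (not Q nor not R) = not False = True
not (not Q nor not R) and S = True and False = False
Hence Statement 1 is false.

Statement 2: In symbols: not ((not Q nor P) iff not R) -> S

not Q = not False = True
not Q nor P = True nor True = False
not R = not False = True
(not Q nor P) iff not R = False iff True = False
not ((not Q nor P) iff not R) = not False = True
not ((not Q nor P) iff not R) -> S = True -> False = False
Thus Statement 2 is false.

Statement 1 False / Statement 2 False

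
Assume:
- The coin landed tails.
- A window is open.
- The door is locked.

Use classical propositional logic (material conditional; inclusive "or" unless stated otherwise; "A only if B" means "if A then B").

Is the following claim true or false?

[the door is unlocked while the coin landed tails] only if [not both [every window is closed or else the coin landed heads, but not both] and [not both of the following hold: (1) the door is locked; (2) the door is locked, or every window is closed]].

True.

Let R = "the door is locked" (T), P = "the coin landed heads" (F), Q = "a window is open" (T).
Formalization: (~R & ~P) -> ((~Q xor P) nand (R nand (R | ~Q)))

~R = ~T = F
~P = ~F = T
~R & ~P = F & T = F
~Q = ~T = F
~Q xor P = F xor F = F
~Q = ~T = F
R | ~Q = T | F = T
R nand (R | ~Q) = T nand T = F
(~Q xor P) nand (R nand (R | ~Q)) = F nand F = T
(~R & ~P) -> ((~Q xor P) nand (R nand (R | ~Q))) = F -> T = T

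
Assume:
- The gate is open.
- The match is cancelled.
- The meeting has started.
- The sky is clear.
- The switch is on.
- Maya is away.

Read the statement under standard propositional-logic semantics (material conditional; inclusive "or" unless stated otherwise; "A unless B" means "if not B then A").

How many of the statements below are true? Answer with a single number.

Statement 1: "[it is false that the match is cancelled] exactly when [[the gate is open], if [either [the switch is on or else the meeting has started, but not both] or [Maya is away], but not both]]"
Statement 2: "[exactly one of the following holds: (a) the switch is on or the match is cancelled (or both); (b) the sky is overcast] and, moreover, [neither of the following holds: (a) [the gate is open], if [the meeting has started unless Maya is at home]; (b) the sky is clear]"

Let N = "the match is cancelled" (True), V = "the switch is on" (True), P = "the meeting has started" (True), L = "Maya is at home" (False), R = "the gate is open" (True), S = "the sky is overcast" (False).

Statement 1: Formalization: not N iff (((V xor P) xor not L) -> R)

not N = not True = False
V xor P = True xor True = False
not L = not False = True
(V xor P) xor not L = False xor True = True
((V xor P) xor not L) -> R = True -> True = True
not N iff (((V xor P) xor not L) -> R) = False iff True = False
So Statement 1 is false.

Statement 2: This is ((V or N) xor S) and (((P or L) -> R) nor not S).

V or N = True or True = True
(V or N) xor S = True xor False = True
P or L = True or False = True
(P or L) -> R = True -> True = True
not S = not False = True
((P or L) -> R) nor not S = True nor True = False
((V or N) xor S) and (((P or L) -> R) nor not S) = True and False = False
Thus Statement 2 is false.

Count: 0.

0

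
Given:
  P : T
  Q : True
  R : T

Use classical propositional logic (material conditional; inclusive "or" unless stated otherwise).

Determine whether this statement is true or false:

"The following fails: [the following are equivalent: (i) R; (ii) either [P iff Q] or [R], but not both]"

Values: R=T, P=T, Q=T.
Formalization: ¬(R ↔ ((P ↔ Q) ⊕ R))

P ↔ Q = T ↔ T = T
(P ↔ Q) ⊕ R = T ⊕ T = F
R ↔ ((P ↔ Q) ⊕ R) = T ↔ F = F
¬(R ↔ ((P ↔ Q) ⊕ R)) = ¬F = T

true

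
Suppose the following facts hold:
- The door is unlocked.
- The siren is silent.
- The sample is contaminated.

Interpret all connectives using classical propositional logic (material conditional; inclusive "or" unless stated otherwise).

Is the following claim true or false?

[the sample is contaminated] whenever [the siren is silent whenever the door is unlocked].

Let P = "the door is locked" (F), K = "the siren is sounding" (F), M = "the sample is contaminated" (T).
This is (¬P → ¬K) → M.

¬P = ¬F = T
¬K = ¬F = T
¬P → ¬K = T → T = T
(¬P → ¬K) → M = T → T = T

true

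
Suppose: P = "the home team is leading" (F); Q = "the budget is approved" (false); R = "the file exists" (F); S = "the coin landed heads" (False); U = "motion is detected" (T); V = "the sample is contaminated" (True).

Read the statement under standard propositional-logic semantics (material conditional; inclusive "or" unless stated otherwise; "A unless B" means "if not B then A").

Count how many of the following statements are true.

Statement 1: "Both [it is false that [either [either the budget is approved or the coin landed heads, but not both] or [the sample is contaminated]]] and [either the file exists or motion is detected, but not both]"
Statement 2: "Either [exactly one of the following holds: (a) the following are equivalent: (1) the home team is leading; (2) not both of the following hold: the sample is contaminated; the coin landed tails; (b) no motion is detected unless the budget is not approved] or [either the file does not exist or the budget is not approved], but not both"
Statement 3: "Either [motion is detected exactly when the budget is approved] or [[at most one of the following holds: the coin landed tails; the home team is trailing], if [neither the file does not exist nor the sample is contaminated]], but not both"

Statement 1: Formalization: ~((Q xor S) | V) & (R xor U)

Q xor S = F xor F = F
(Q xor S) | V = F | T = T
~((Q xor S) | V) = ~T = F
R xor U = F xor T = T
~((Q xor S) | V) & (R xor U) = F & T = F
Hence Statement 1 is false.

Statement 2: Formalization: ((P <-> (V nand ~S)) xor (~U | ~Q)) xor (~R | ~Q)

~S = ~F = T
V nand ~S = T nand T = F
P <-> (V nand ~S) = F <-> F = T
~U = ~T = F
~Q = ~F = T
~U | ~Q = F | T = T
(P <-> (V nand ~S)) xor (~U | ~Q) = T xor T = F
~R = ~F = T
~Q = ~F = T
~R | ~Q = T | T = T
((P <-> (V nand ~S)) xor (~U | ~Q)) xor (~R | ~Q) = F xor T = T
Thus Statement 2 is true.

Statement 3: Parsed as (U <-> Q) xor ((~R nor V) -> (~S nand ~P))

U <-> Q = T <-> F = F
~R = ~F = T
~R nor V = T nor T = F
~S = ~F = T
~P = ~F = T
~S nand ~P = T nand T = F
(~R nor V) -> (~S nand ~P) = F -> F = T
(U <-> Q) xor ((~R nor V) -> (~S nand ~P)) = F xor T = T
So Statement 3 is true.

2 of the 3 statements are true.

2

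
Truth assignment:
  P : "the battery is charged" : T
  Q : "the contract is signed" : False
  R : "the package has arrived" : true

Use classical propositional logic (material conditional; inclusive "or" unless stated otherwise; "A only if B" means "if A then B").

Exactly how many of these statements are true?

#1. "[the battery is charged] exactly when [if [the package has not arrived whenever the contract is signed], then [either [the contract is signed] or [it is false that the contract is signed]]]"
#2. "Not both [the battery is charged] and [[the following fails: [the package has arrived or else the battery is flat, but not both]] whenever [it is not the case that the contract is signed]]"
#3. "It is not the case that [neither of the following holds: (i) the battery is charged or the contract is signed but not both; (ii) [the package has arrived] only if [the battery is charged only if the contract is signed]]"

3

#1: In symbols: P ↔ ((Q → ¬R) → (Q ∨ ¬Q))

¬R = ¬T = F
Q → ¬R = F → F = T
¬Q = ¬F = T
Q ∨ ¬Q = F ∨ T = T
(Q → ¬R) → (Q ∨ ¬Q) = T → T = T
P ↔ ((Q → ¬R) → (Q ∨ ¬Q)) = T ↔ T = T
Thus #1 is true.

#2: Formalization: P ↑ (¬Q → ¬(R ⊕ ¬P))

¬Q = ¬F = T
¬P = ¬T = F
R ⊕ ¬P = T ⊕ F = T
¬(R ⊕ ¬P) = ¬T = F
¬Q → ¬(R ⊕ ¬P) = T → F = F
P ↑ (¬Q → ¬(R ⊕ ¬P)) = T ↑ F = T
Hence #2 is true.

#3: This is ¬((P ⊕ Q) ↓ (R → (P → Q))).

P ⊕ Q = T ⊕ F = T
P → Q = T → F = F
R → (P → Q) = T → F = F
(P ⊕ Q) ↓ (R → (P → Q)) = T ↓ F = F
¬((P ⊕ Q) ↓ (R → (P → Q))) = ¬F = T
Thus #3 is true.

True statements: 3.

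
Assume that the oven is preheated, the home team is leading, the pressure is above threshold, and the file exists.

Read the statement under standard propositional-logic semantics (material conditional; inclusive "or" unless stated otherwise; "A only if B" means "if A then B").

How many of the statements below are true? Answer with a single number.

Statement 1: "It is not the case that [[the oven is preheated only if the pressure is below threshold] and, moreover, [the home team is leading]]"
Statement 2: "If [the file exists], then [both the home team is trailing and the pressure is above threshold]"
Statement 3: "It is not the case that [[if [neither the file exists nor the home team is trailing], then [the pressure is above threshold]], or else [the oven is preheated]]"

1

Let P = "the oven is preheated" (T), R = "the pressure is above threshold" (T), Q = "the home team is leading" (T), S = "the file exists" (T).

Statement 1: Formalization: ~((P -> ~R) & Q)

~R = ~T = F
P -> ~R = T -> F = F
(P -> ~R) & Q = F & T = F
~((P -> ~R) & Q) = ~F = T
So Statement 1 is true.

Statement 2: In symbols: S -> (~Q & R)

~Q = ~T = F
~Q & R = F & T = F
S -> (~Q & R) = T -> F = F
So Statement 2 is false.

Statement 3: In symbols: ~(((S nor ~Q) -> R) | P)

~Q = ~T = F
S nor ~Q = T nor F = F
(S nor ~Q) -> R = F -> T = T
((S nor ~Q) -> R) | P = T | T = T
~(((S nor ~Q) -> R) | P) = ~T = F
So Statement 3 is false.

Count: 1.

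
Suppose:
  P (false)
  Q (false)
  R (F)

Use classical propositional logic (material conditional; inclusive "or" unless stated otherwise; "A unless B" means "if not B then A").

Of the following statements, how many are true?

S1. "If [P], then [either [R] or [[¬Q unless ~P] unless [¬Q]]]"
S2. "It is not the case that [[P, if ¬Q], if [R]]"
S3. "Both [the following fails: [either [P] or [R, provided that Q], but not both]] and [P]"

S1: This is P -> (R or ((not Q or not P) or not Q)).

not Q = not False = True
not P = not False = True
not Q or not P = True or True = True
not Q = not False = True
(not Q or not P) or not Q = True or True = True
R or ((not Q or not P) or not Q) = False or True = True
P -> (R or ((not Q or not P) or not Q)) = False -> True = True
So S1 is true.

S2: This is not (R -> (not Q -> P)).

not Q = not False = True
not Q -> P = True -> False = False
R -> (not Q -> P) = False -> False = True
not (R -> (not Q -> P)) = not True = False
Thus S2 is false.

S3: In symbols: not (P xor (Q -> R)) and P

Q -> R = False -> False = True
P xor (Q -> R) = False xor True = True
not (P xor (Q -> R)) = not True = False
not (P xor (Q -> R)) and P = False and False = False
Hence S3 is false.

1 of the 3 statements is true.

1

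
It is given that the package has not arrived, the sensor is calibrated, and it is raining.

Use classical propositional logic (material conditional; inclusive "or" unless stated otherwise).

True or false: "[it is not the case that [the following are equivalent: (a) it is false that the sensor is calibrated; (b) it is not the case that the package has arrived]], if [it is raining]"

True

Let R = "it is raining" (True), Q = "the sensor is calibrated" (True), P = "the package has arrived" (False).
Formalization: R -> not (not Q iff not P)

not Q = not True = False
not P = not False = True
not Q iff not P = False iff True = False
not (not Q iff not P) = not False = True
R -> not (not Q iff not P) = True -> True = True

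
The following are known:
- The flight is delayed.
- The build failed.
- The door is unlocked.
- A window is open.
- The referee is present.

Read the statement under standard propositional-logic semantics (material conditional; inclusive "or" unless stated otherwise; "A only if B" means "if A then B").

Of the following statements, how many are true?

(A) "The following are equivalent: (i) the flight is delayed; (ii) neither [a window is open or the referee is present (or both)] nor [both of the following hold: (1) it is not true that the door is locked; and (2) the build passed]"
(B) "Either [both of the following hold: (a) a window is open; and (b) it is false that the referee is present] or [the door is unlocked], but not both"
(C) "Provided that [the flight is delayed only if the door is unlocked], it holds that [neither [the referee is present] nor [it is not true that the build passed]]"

1

Let P = "the flight is delayed" (T), S = "a window is open" (T), U = "the referee is present" (T), R = "the door is locked" (F), Q = "the build passed" (F).

(A): This is P <-> ((S | U) nor (~R & Q)).

S | U = T | T = T
~R = ~F = T
~R & Q = T & F = F
(S | U) nor (~R & Q) = T nor F = F
P <-> ((S | U) nor (~R & Q)) = T <-> F = F
Thus (A) is false.

(B): Formalization: (S & ~U) xor ~R

~U = ~T = F
S & ~U = T & F = F
~R = ~F = T
(S & ~U) xor ~R = F xor T = T
Hence (B) is true.

(C): Parsed as (P -> ~R) -> (U nor ~Q)

~R = ~F = T
P -> ~R = T -> T = T
~Q = ~F = T
U nor ~Q = T nor T = F
(P -> ~R) -> (U nor ~Q) = T -> F = F
So (C) is false.

1 of the 3 statements is true ((B)).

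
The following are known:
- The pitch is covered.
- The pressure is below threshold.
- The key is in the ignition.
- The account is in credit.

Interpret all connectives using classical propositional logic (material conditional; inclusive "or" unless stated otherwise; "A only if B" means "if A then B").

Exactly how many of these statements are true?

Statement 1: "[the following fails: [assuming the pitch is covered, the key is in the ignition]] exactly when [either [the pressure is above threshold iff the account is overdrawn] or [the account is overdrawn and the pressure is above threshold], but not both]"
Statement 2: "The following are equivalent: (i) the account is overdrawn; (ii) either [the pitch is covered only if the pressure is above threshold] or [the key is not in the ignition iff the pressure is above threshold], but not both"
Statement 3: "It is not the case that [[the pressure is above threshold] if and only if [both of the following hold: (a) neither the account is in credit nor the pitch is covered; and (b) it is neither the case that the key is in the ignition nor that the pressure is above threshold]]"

0

Let M = "the pitch is covered" (T), U = "the key is in the ignition" (T), K = "the pressure is above threshold" (F), W = "the account is overdrawn" (F).

Statement 1: This is ~(M -> U) <-> ((K <-> W) xor (W & K)).

M -> U = T -> T = T
~(M -> U) = ~T = F
K <-> W = F <-> F = T
W & K = F & F = F
(K <-> W) xor (W & K) = T xor F = T
~(M -> U) <-> ((K <-> W) xor (W & K)) = F <-> T = F
Thus Statement 1 is false.

Statement 2: Parsed as W <-> ((M -> K) xor (~U <-> K))

M -> K = T -> F = F
~U = ~T = F
~U <-> K = F <-> F = T
(M -> K) xor (~U <-> K) = F xor T = T
W <-> ((M -> K) xor (~U <-> K)) = F <-> T = F
So Statement 2 is false.

Statement 3: In symbols: ~(K <-> ((~W nor M) & (U nor K)))

~W = ~F = T
~W nor M = T nor T = F
U nor K = T nor F = F
(~W nor M) & (U nor K) = F & F = F
K <-> ((~W nor M) & (U nor K)) = F <-> F = T
~(K <-> ((~W nor M) & (U nor K))) = ~T = F
So Statement 3 is false.

0 of the 3 statements are true (none).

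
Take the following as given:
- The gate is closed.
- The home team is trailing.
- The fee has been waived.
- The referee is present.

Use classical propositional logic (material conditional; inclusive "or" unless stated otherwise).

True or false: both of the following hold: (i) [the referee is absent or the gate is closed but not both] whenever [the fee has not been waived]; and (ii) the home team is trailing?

True

Let R = "the fee has been waived" (True), G = "the referee is present" (True), U = "the gate is open" (False), N = "the home team is leading" (False).
Parsed as (not R -> (not G xor not U)) and not N

not R = not True = False
not G = not True = False
not U = not False = True
not G xor not U = False xor True = True
not R -> (not G xor not U) = False -> True = True
not N = not False = True
(not R -> (not G xor not U)) and not N = True and True = True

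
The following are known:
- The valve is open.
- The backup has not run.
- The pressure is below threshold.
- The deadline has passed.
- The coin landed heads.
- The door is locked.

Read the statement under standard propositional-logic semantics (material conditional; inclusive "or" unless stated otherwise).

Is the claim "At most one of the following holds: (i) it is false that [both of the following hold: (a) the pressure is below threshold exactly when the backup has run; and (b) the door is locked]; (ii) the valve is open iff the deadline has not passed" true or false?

true

Let P = "the pressure is above threshold" (False), K = "the backup has run" (False), D = "the door is locked" (True), M = "the valve is open" (True), Q = "the deadline has passed" (True).
Parsed as not ((not P iff K) and D) nand (M iff not Q)

not P = not False = True
not P iff K = True iff False = False
(not P iff K) and D = False and True = False
not ((not P iff K) and D) = not False = True
not Q = not True = False
M iff not Q = True iff False = False
not ((not P iff K) and D) nand (M iff not Q) = True nand False = True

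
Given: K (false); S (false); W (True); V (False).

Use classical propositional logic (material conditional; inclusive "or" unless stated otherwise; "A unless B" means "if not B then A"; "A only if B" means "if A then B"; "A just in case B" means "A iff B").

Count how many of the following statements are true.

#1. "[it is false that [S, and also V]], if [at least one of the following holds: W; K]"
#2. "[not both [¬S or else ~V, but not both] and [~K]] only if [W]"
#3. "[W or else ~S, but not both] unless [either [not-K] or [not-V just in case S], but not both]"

3

#1: This is (W | K) -> ~(S & V).

W | K = T | F = T
S & V = F & F = F
~(S & V) = ~F = T
(W | K) -> ~(S & V) = T -> T = T
Hence #1 is true.

#2: This is ((~S xor ~V) nand ~K) -> W.

~S = ~F = T
~V = ~F = T
~S xor ~V = T xor T = F
~K = ~F = T
(~S xor ~V) nand ~K = F nand T = T
((~S xor ~V) nand ~K) -> W = T -> T = T
So #2 is true.

#3: In symbols: (W xor ~S) | (~K xor (~V <-> S))

~S = ~F = T
W xor ~S = T xor T = F
~K = ~F = T
~V = ~F = T
~V <-> S = T <-> F = F
~K xor (~V <-> S) = T xor F = T
(W xor ~S) | (~K xor (~V <-> S)) = F | T = T
Hence #3 is true.

True statements: 3 (#1, #2, #3).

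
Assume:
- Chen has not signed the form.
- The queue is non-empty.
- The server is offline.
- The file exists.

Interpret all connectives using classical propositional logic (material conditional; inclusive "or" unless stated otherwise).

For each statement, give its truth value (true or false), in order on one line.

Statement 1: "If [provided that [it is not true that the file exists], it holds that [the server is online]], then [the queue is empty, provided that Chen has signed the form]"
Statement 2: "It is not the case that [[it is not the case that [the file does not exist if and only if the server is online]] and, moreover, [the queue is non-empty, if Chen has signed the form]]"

Let S = "the file exists" (True), R = "the server is online" (False), P = "Chen has signed the form" (False), Q = "the queue is empty" (False).

Statement 1: In symbols: (not S -> R) -> (P -> Q)

not S = not True = False
not S -> R = False -> False = True
P -> Q = False -> False = True
(not S -> R) -> (P -> Q) = True -> True = True
Hence Statement 1 is true.

Statement 2: In symbols: not (not (not S iff R) and (P -> not Q))

not S = not True = False
not S iff R = False iff False = True
not (not S iff R) = not True = False
not Q = not False = True
P -> not Q = False -> True = True
not (not S iff R) and (P -> not Q) = False and True = False
not (not (not S iff R) and (P -> not Q)) = not False = True
Thus Statement 2 is true.

Statement 1 T; Statement 2 T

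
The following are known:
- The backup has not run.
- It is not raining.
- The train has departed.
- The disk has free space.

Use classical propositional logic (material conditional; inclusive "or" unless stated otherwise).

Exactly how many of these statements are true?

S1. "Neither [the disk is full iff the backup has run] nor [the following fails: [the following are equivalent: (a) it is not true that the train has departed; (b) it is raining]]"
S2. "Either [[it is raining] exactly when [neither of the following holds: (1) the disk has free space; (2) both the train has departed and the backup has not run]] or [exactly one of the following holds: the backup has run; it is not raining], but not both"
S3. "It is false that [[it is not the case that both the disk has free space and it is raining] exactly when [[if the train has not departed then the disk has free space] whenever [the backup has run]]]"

Let R = "the disk is full" (F), G = "the backup has run" (F), Q = "the train has departed" (T), N = "it is raining" (F).

S1: This is (R <-> G) nor ~(~Q <-> N).

R <-> G = F <-> F = T
~Q = ~T = F
~Q <-> N = F <-> F = T
~(~Q <-> N) = ~T = F
(R <-> G) nor ~(~Q <-> N) = T nor F = F
So S1 is false.

S2: Parsed as (N <-> (~R nor (Q & ~G))) xor (G xor ~N)

~R = ~F = T
~G = ~F = T
Q & ~G = T & T = T
~R nor (Q & ~G) = T nor T = F
N <-> (~R nor (Q & ~G)) = F <-> F = T
~N = ~F = T
G xor ~N = F xor T = T
(N <-> (~R nor (Q & ~G))) xor (G xor ~N) = T xor T = F
Thus S2 is false.

S3: In symbols: ~((~R nand N) <-> (G -> (~Q -> ~R)))

~R = ~F = T
~R nand N = T nand F = T
~Q = ~T = F
~R = ~F = T
~Q -> ~R = F -> T = T
G -> (~Q -> ~R) = F -> T = T
(~R nand N) <-> (G -> (~Q -> ~R)) = T <-> T = T
~((~R nand N) <-> (G -> (~Q -> ~R))) = ~T = F
Thus S3 is false.

True statements: 0 (none).

0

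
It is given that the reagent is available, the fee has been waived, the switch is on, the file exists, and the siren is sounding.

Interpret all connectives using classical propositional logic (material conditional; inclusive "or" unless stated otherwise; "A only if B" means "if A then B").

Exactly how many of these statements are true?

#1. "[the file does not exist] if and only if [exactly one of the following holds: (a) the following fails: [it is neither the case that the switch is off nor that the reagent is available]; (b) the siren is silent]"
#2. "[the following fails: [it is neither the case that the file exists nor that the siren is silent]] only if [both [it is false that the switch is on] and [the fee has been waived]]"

Let S = "the file exists" (T), R = "the switch is on" (T), P = "the reagent is available" (T), U = "the siren is sounding" (T), Q = "the fee has been waived" (T).

#1: In symbols: ~S <-> (~(~R nor P) xor ~U)

~S = ~T = F
~R = ~T = F
~R nor P = F nor T = F
~(~R nor P) = ~F = T
~U = ~T = F
~(~R nor P) xor ~U = T xor F = T
~S <-> (~(~R nor P) xor ~U) = F <-> T = F
Hence #1 is false.

#2: This is ~(S nor ~U) -> (~R & Q).

~U = ~T = F
S nor ~U = T nor F = F
~(S nor ~U) = ~F = T
~R = ~T = F
~R & Q = F & T = F
~(S nor ~U) -> (~R & Q) = T -> F = F
Thus #2 is false.

True statements: 0 (none).

0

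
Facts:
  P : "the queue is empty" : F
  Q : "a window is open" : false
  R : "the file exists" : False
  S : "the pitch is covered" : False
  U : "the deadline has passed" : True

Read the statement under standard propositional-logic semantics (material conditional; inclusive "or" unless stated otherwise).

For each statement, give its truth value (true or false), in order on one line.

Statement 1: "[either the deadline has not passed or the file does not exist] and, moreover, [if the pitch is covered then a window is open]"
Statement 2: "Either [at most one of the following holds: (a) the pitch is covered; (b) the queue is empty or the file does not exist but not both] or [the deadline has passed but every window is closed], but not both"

Statement 1: This is (not U or not R) and (S -> Q).

not U = not True = False
not R = not False = True
not U or not R = False or True = True
S -> Q = False -> False = True
(not U or not R) and (S -> Q) = True and True = True
Thus Statement 1 is true.

Statement 2: Formalization: (S nand (P xor not R)) xor (U and not Q)

not R = not False = True
P xor not R = False xor True = True
S nand (P xor not R) = False nand True = True
not Q = not False = True
U and not Q = True and True = True
(S nand (P xor not R)) xor (U and not Q) = True xor True = False
Thus Statement 2 is false.

Statement 1 T; Statement 2 F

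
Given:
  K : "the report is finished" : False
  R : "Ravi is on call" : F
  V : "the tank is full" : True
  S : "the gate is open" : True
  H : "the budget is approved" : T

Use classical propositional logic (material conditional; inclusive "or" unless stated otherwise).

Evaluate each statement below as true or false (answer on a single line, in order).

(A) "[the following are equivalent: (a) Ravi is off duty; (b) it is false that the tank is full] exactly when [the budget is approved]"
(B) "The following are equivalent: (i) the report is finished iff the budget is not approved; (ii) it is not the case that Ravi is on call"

(A) false / (B) true

(A): Formalization: (~R <-> ~V) <-> H

~R = ~F = T
~V = ~T = F
~R <-> ~V = T <-> F = F
(~R <-> ~V) <-> H = F <-> T = F
So (A) is false.

(B): Parsed as (K <-> ~H) <-> ~R

~H = ~T = F
K <-> ~H = F <-> F = T
~R = ~F = T
(K <-> ~H) <-> ~R = T <-> T = T
Thus (B) is true.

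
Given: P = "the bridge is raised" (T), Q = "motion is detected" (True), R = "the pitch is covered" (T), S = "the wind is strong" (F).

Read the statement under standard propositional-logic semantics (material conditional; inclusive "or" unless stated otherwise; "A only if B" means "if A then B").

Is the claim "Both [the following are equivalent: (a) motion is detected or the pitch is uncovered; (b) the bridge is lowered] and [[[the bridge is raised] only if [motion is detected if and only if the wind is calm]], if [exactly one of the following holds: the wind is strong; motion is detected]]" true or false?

Values: Q=T, R=T, P=T, S=F.
Parsed as ((Q ∨ ¬R) ↔ ¬P) ∧ ((S ⊕ Q) → (P → (Q ↔ ¬S)))

¬R = ¬T = F
Q ∨ ¬R = T ∨ F = T
¬P = ¬T = F
(Q ∨ ¬R) ↔ ¬P = T ↔ F = F
S ⊕ Q = F ⊕ T = T
¬S = ¬F = T
Q ↔ ¬S = T ↔ T = T
P → (Q ↔ ¬S) = T → T = T
(S ⊕ Q) → (P → (Q ↔ ¬S)) = T → T = T
((Q ∨ ¬R) ↔ ¬P) ∧ ((S ⊕ Q) → (P → (Q ↔ ¬S))) = F ∧ T = F

false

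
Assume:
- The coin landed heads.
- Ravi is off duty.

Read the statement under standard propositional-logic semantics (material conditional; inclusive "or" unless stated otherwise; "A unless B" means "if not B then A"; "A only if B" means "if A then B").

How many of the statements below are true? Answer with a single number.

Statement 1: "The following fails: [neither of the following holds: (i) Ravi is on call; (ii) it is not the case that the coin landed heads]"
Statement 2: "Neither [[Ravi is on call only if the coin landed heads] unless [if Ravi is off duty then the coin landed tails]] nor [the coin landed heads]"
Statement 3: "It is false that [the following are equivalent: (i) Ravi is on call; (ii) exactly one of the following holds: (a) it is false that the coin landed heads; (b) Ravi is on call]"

Let Q = "Ravi is on call" (False), P = "the coin landed heads" (True).

Statement 1: Formalization: not (Q nor not P)

not P = not True = False
Q nor not P = False nor False = True
not (Q nor not P) = not True = False
Thus Statement 1 is false.

Statement 2: Parsed as ((Q -> P) or (not Q -> not P)) nor P

Q -> P = False -> True = True
not Q = not False = True
not P = not True = False
not Q -> not P = True -> False = False
(Q -> P) or (not Q -> not P) = True or False = True
((Q -> P) or (not Q -> not P)) nor P = True nor True = False
Hence Statement 2 is false.

Statement 3: Parsed as not (Q iff (not P xor Q))

not P = not True = False
not P xor Q = False xor False = False
Q iff (not P xor Q) = False iff False = True
not (Q iff (not P xor Q)) = not True = False
Hence Statement 3 is false.

Count: 0.

0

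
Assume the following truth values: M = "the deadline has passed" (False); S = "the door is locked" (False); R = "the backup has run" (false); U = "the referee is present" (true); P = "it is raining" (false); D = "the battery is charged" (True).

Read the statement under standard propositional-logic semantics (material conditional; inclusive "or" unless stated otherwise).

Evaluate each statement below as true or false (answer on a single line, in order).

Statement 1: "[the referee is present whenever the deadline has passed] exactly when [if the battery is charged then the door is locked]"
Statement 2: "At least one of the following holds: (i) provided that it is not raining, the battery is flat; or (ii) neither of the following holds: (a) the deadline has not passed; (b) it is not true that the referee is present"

Statement 1 False / Statement 2 False

Statement 1: This is (M -> U) <-> (D -> S).

M -> U = F -> T = T
D -> S = T -> F = F
(M -> U) <-> (D -> S) = T <-> F = F
So Statement 1 is false.

Statement 2: In symbols: (~P -> ~D) | (~M nor ~U)

~P = ~F = T
~D = ~T = F
~P -> ~D = T -> F = F
~M = ~F = T
~U = ~T = F
~M nor ~U = T nor F = F
(~P -> ~D) | (~M nor ~U) = F | F = F
Thus Statement 2 is false.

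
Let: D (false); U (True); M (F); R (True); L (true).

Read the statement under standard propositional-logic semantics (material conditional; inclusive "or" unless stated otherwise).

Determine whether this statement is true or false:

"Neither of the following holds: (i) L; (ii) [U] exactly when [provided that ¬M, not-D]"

The statement is false.

Values: L=True, U=True, M=False, D=False.
Parsed as L nor (U iff (not M -> not D))

not M = not False = True
not D = not False = True
not M -> not D = True -> True = True
U iff (not M -> not D) = True iff True = True
L nor (U iff (not M -> not D)) = True nor True = False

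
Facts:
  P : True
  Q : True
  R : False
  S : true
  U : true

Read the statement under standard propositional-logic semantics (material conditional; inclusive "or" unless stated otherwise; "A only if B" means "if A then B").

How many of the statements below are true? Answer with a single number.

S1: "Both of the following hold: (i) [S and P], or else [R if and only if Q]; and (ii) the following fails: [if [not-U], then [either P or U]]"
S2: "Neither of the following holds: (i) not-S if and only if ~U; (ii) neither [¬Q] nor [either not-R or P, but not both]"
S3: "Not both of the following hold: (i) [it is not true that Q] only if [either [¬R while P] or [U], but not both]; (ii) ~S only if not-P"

S1: This is ((S & P) | (R <-> Q)) & ~(~U -> (P | U)).

S & P = T & T = T
R <-> Q = F <-> T = F
(S & P) | (R <-> Q) = T | F = T
~U = ~T = F
P | U = T | T = T
~U -> (P | U) = F -> T = T
~(~U -> (P | U)) = ~T = F
((S & P) | (R <-> Q)) & ~(~U -> (P | U)) = T & F = F
Hence S1 is false.

S2: This is (~S <-> ~U) nor (~Q nor (~R xor P)).

~S = ~T = F
~U = ~T = F
~S <-> ~U = F <-> F = T
~Q = ~T = F
~R = ~F = T
~R xor P = T xor T = F
~Q nor (~R xor P) = F nor F = T
(~S <-> ~U) nor (~Q nor (~R xor P)) = T nor T = F
So S2 is false.

S3: This is (~Q -> ((~R & P) xor U)) nand (~S -> ~P).

~Q = ~T = F
~R = ~F = T
~R & P = T & T = T
(~R & P) xor U = T xor T = F
~Q -> ((~R & P) xor U) = F -> F = T
~S = ~T = F
~P = ~T = F
~S -> ~P = F -> F = T
(~Q -> ((~R & P) xor U)) nand (~S -> ~P) = T nand T = F
Thus S3 is false.

Count: 0.

0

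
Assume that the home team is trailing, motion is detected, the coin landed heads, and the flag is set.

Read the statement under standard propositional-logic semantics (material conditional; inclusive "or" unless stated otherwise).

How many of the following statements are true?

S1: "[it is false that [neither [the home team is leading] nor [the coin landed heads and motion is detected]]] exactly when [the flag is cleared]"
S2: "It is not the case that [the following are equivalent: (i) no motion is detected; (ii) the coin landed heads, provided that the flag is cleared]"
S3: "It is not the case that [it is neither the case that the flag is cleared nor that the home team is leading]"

1

Let P = "the home team is leading" (F), R = "the coin landed heads" (T), Q = "motion is detected" (T), S = "the flag is set" (T).

S1: This is ¬(P ↓ (R ∧ Q)) ↔ ¬S.

R ∧ Q = T ∧ T = T
P ↓ (R ∧ Q) = F ↓ T = F
¬(P ↓ (R ∧ Q)) = ¬F = T
¬S = ¬T = F
¬(P ↓ (R ∧ Q)) ↔ ¬S = T ↔ F = F
Thus S1 is false.

S2: Parsed as ¬(¬Q ↔ (¬S → R))

¬Q = ¬T = F
¬S = ¬T = F
¬S → R = F → T = T
¬Q ↔ (¬S → R) = F ↔ T = F
¬(¬Q ↔ (¬S → R)) = ¬F = T
Thus S2 is true.

S3: In symbols: ¬(¬S ↓ P)

¬S = ¬T = F
¬S ↓ P = F ↓ F = T
¬(¬S ↓ P) = ¬T = F
Thus S3 is false.

Count: 1.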